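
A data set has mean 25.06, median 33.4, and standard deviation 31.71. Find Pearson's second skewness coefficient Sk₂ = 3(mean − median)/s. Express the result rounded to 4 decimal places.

-0.7890

Sk₂ = 3(25.06 − 33.4) / 31.71 = 3 × -8.3400 / 31.71
    = -25.0200 / 31.71 ≈ -0.7890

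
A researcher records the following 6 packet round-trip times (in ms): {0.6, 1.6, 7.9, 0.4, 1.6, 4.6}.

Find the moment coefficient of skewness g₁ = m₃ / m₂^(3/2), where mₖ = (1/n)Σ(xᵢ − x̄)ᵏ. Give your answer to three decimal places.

x̄ = (0.6 + 1.6 + 7.9 + 0.4 + 1.6 + 4.6) / 6 = 2.7833
deviations (xᵢ − x̄): -2.1833, -1.1833, 5.1167, -2.3833, -1.1833, 1.8167
Σ(xᵢ − x̄)² = 42.7283 ⇒ m₂ = 42.7283/6 = 7.12139
Σ(xᵢ − x̄)³ = 112.6914 ⇒ m₃ = 112.6914/6 = 18.78191
m₂^(3/2) = 7.12139^(1.5) = 19.00409
g₁ = m₃ / m₂^(3/2) = 18.78191 / 19.00409 ≈ 0.988

0.988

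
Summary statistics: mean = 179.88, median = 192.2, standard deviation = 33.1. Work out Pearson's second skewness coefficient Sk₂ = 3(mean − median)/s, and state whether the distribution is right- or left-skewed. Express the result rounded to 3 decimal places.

Sk₂ = 3(179.88 − 192.2) / 33.1 = 3 × -12.3200 / 33.1
    = -36.9600 / 33.1 ≈ -1.117
Sk₂ < 0 ⇒ mean < median ⇒ left-skewed (negative skew).

-1.117, left-skewed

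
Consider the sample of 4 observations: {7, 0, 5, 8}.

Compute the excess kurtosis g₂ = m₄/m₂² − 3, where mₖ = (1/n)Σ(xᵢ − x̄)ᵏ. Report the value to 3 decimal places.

-1.000

x̄ = 5.0000
Σ(xᵢ − x̄)² = 38.0000 ⇒ m₂ = 9.50000
Σ(xᵢ − x̄)⁴ = 722.0000 ⇒ m₄ = 180.50000
m₂² = 90.25000
g₂ = m₄/m₂² − 3 = 2.00000 − 3 ≈ -1.000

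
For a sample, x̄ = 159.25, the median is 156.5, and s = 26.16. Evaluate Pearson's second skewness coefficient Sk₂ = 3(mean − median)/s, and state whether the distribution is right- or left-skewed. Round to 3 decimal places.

Sk₂ = 3(159.25 − 156.5) / 26.16 = 3 × 2.7500 / 26.16
    = 8.2500 / 26.16 ≈ 0.315
Sk₂ > 0 ⇒ mean > median ⇒ right-skewed (positive skew).

0.315, right-skewed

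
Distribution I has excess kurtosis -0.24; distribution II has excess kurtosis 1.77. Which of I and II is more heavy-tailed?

II

Higher excess kurtosis ⇒ heavier tails relative to the normal distribution.
-0.24 vs 1.77: the larger is 1.77, so II has heavier tails. (II is leptokurtic — heavier-than-normal tails; the other is platykurtic.)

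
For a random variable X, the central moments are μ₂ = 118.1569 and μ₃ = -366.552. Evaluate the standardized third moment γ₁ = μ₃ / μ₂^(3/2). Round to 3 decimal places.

σ = √μ₂ = √118.1569 = 10.87000
σ³ = μ₂^(3/2) = 1284.36550
γ₁ = μ₃/σ³ = -366.552 / 1284.36550 ≈ -0.285

-0.285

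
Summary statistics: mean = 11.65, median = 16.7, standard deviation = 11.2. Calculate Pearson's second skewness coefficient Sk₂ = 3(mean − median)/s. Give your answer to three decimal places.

Sk₂ = 3(11.65 − 16.7) / 11.2 = 3 × -5.0500 / 11.2
    = -15.1500 / 11.2 ≈ -1.353

-1.353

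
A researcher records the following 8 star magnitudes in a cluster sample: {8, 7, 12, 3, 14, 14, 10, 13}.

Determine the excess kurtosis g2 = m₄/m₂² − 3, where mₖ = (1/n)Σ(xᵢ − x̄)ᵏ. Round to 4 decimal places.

-0.7416

x̄ = 10.1250
Σ(xᵢ − x̄)² = 106.8750 ⇒ m₂ = 13.35938
Σ(xᵢ − x̄)⁴ = 3224.5254 ⇒ m₄ = 403.06567
m₂² = 178.47290
g2 = m₄/m₂² − 3 = 2.25841 − 3 ≈ -0.7416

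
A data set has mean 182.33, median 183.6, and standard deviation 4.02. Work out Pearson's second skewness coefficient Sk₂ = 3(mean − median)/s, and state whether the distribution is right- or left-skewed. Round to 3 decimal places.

-0.948, left-skewed

Sk₂ = 3(182.33 − 183.6) / 4.02 = 3 × -1.2700 / 4.02
    = -3.8100 / 4.02 ≈ -0.948
Sk₂ < 0 ⇒ mean < median ⇒ left-skewed (negative skew).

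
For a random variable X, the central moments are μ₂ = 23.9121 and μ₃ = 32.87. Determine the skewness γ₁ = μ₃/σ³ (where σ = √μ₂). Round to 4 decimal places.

0.2811

σ = √μ₂ = √23.9121 = 4.89000
σ³ = μ₂^(3/2) = 116.93017
γ₁ = μ₃/σ³ = 32.87 / 116.93017 ≈ 0.2811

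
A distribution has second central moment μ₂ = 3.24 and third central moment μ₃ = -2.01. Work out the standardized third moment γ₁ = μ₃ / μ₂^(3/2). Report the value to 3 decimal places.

σ = √μ₂ = √3.24 = 1.80000
σ³ = μ₂^(3/2) = 5.83200
γ₁ = μ₃/σ³ = -2.01 / 5.83200 ≈ -0.345

-0.345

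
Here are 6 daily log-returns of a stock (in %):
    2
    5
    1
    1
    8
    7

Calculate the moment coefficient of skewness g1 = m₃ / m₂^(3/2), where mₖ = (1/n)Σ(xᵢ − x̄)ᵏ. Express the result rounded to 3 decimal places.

0.221

x̄ = (2 + 5 + 1 + 1 + 8 + 7) / 6 = 4.0000
deviations (xᵢ − x̄): -2.0000, 1.0000, -3.0000, -3.0000, 4.0000, 3.0000
Σ(xᵢ − x̄)² = 48.0000 ⇒ m₂ = 48.0000/6 = 8.00000
Σ(xᵢ − x̄)³ = 30.0000 ⇒ m₃ = 30.0000/6 = 5.00000
m₂^(3/2) = 8.00000^(1.5) = 22.62742
g1 = m₃ / m₂^(3/2) = 5.00000 / 22.62742 ≈ 0.221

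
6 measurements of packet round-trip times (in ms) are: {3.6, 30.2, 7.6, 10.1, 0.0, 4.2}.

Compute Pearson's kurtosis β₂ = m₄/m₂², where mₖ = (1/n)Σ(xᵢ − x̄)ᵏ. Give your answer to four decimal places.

3.5123

x̄ = 9.2833
Σ(xᵢ − x̄)² = 585.3283 ⇒ m₂ = 97.55472
Σ(xᵢ − x̄)⁴ = 200558.8688 ⇒ m₄ = 33426.47813
m₂² = 9516.92383
β₂ = m₄/m₂² = 33426.47813 / 9516.92383 ≈ 3.5123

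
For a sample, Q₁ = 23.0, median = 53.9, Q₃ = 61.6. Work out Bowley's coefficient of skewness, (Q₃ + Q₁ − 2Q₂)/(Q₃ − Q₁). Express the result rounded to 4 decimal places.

-0.6010

numerator: Q₃ + Q₁ − 2Q₂ = 61.6 + 23.0 − 2×53.9 = -23.2000
denominator: Q₃ − Q₁ = 61.6 − 23.0 = 38.6000
Bowley skewness = -23.2000 / 38.6000 ≈ -0.6010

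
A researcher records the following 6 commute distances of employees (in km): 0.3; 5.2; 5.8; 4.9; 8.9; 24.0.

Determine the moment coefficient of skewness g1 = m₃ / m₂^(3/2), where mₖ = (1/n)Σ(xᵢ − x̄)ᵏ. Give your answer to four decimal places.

x̄ = (0.3 + 5.2 + 5.8 + 4.9 + 8.9 + 24.0) / 6 = 8.1833
deviations (xᵢ − x̄): -7.8833, -2.9833, -2.3833, -3.2833, 0.7167, 15.8167
Σ(xᵢ − x̄)² = 338.1883 ⇒ m₂ = 338.1883/6 = 56.36472
Σ(xᵢ − x̄)³ = 3391.7644 ⇒ m₃ = 3391.7644/6 = 565.29407
m₂^(3/2) = 56.36472^(1.5) = 423.16628
g1 = m₃ / m₂^(3/2) = 565.29407 / 423.16628 ≈ 1.3359

1.3359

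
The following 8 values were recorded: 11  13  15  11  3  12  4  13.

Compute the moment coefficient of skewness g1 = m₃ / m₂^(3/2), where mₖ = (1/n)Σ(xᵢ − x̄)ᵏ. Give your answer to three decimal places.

-0.862

x̄ = (11 + 13 + 15 + 11 + 3 + 12 + 4 + 13) / 8 = 10.2500
deviations (xᵢ − x̄): 0.7500, 2.7500, 4.7500, 0.7500, -7.2500, 1.7500, -6.2500, 2.7500
Σ(xᵢ − x̄)² = 133.5000 ⇒ m₂ = 133.5000/8 = 16.68750
Σ(xᵢ − x̄)³ = -470.2500 ⇒ m₃ = -470.2500/8 = -58.78125
m₂^(3/2) = 16.68750^(1.5) = 68.16900
g1 = m₃ / m₂^(3/2) = -58.78125 / 68.16900 ≈ -0.862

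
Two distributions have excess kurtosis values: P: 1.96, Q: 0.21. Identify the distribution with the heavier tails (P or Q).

P

Higher excess kurtosis ⇒ heavier tails relative to the normal distribution.
1.96 vs 0.21: the larger is 1.96, so P has heavier tails.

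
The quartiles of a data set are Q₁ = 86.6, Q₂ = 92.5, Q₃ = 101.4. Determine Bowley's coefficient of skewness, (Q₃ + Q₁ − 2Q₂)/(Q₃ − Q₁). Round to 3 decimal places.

numerator: Q₃ + Q₁ − 2Q₂ = 101.4 + 86.6 − 2×92.5 = 3.0000
denominator: Q₃ − Q₁ = 101.4 − 86.6 = 14.8000
Bowley skewness = 3.0000 / 14.8000 ≈ 0.203

0.203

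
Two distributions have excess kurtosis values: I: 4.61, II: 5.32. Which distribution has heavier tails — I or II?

II

Higher excess kurtosis ⇒ heavier tails relative to the normal distribution.
4.61 vs 5.32: the larger is 5.32, so II has heavier tails.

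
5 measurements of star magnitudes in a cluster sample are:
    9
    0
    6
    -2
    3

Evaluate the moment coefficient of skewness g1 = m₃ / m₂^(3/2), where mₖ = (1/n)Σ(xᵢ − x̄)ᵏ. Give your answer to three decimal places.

0.140

x̄ = (9 + 0 + 6 - 2 + 3) / 5 = 3.2000
deviations (xᵢ − x̄): 5.8000, -3.2000, 2.8000, -5.2000, -0.2000
Σ(xᵢ − x̄)² = 78.8000 ⇒ m₂ = 78.8000/5 = 15.76000
Σ(xᵢ − x̄)³ = 43.6800 ⇒ m₃ = 43.6800/5 = 8.73600
m₂^(3/2) = 15.76000^(1.5) = 62.56541
g1 = m₃ / m₂^(3/2) = 8.73600 / 62.56541 ≈ 0.140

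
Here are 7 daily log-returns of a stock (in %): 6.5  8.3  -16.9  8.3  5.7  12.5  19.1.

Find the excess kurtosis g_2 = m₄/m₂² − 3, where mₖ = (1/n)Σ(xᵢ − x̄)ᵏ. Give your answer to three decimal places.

0.927

x̄ = 6.2143
Σ(xᵢ − x̄)² = 748.8686 ⇒ m₂ = 106.98122
Σ(xᵢ − x̄)⁴ = 314613.4561 ⇒ m₄ = 44944.77945
m₂² = 11444.98239
g_2 = m₄/m₂² − 3 = 3.92703 − 3 ≈ 0.927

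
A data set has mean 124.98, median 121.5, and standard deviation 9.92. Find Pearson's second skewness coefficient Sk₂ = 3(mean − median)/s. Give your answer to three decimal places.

1.052

Sk₂ = 3(124.98 − 121.5) / 9.92 = 3 × 3.4800 / 9.92
    = 10.4400 / 9.92 ≈ 1.052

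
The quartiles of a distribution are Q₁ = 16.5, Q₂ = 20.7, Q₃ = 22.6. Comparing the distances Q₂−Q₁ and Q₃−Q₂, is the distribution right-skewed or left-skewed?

Q₂ − Q₁ = 4.2;  Q₃ − Q₂ = 1.9
Q₂ − Q₁ > Q₃ − Q₂ ⇒ the lower half is more spread out ⇒ left-skewed.

left-skewed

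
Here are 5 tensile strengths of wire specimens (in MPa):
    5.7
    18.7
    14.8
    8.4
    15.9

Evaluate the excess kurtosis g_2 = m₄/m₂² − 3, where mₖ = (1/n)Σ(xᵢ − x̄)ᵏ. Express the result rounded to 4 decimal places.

-1.5086

x̄ = 12.7000
Σ(xᵢ − x̄)² = 118.1400 ⇒ m₂ = 23.62800
Σ(xᵢ − x̄)⁴ = 4163.1858 ⇒ m₄ = 832.63716
m₂² = 558.28238
g_2 = m₄/m₂² − 3 = 1.49143 − 3 ≈ -1.5086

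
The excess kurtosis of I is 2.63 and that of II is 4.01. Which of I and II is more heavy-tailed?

II

Higher excess kurtosis ⇒ heavier tails relative to the normal distribution.
2.63 vs 4.01: the larger is 4.01, so II has heavier tails.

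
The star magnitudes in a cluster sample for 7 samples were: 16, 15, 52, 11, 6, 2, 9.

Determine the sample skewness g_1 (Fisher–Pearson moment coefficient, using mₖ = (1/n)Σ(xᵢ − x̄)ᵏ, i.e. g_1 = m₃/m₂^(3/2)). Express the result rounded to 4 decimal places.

x̄ = (16 + 15 + 52 + 11 + 6 + 2 + 9) / 7 = 15.8571
deviations (xᵢ − x̄): 0.1429, -0.8571, 36.1429, -4.8571, -9.8571, -13.8571, -6.8571
Σ(xᵢ − x̄)² = 1666.8571 ⇒ m₂ = 1666.8571/7 = 238.12245
Σ(xᵢ − x̄)³ = 43157.3878 ⇒ m₃ = 43157.3878/7 = 6165.34111
m₂^(3/2) = 238.12245^(1.5) = 3674.51911
g_1 = m₃ / m₂^(3/2) = 6165.34111 / 3674.51911 ≈ 1.6779

1.6779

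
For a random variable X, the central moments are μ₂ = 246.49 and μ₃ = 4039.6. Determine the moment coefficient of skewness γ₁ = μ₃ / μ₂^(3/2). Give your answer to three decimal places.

σ = √μ₂ = √246.49 = 15.70000
σ³ = μ₂^(3/2) = 3869.89300
γ₁ = μ₃/σ³ = 4039.6 / 3869.89300 ≈ 1.044

1.044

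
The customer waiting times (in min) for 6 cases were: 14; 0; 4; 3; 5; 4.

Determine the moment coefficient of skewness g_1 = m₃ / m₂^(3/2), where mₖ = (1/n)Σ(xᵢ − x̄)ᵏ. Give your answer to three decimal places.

1.228

x̄ = (14 + 0 + 4 + 3 + 5 + 4) / 6 = 5.0000
deviations (xᵢ − x̄): 9.0000, -5.0000, -1.0000, -2.0000, 0.0000, -1.0000
Σ(xᵢ − x̄)² = 112.0000 ⇒ m₂ = 112.0000/6 = 18.66667
Σ(xᵢ − x̄)³ = 594.0000 ⇒ m₃ = 594.0000/6 = 99.00000
m₂^(3/2) = 18.66667^(1.5) = 80.64922
g_1 = m₃ / m₂^(3/2) = 99.00000 / 80.64922 ≈ 1.228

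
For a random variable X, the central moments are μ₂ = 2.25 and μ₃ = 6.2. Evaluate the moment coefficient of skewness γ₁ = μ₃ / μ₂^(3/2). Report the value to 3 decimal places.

1.837

σ = √μ₂ = √2.25 = 1.50000
σ³ = μ₂^(3/2) = 3.37500
γ₁ = μ₃/σ³ = 6.2 / 3.37500 ≈ 1.837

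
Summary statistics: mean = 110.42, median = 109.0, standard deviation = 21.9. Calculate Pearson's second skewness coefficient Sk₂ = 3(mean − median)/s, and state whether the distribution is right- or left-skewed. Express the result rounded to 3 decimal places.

Sk₂ = 3(110.42 − 109.0) / 21.9 = 3 × 1.4200 / 21.9
    = 4.2600 / 21.9 ≈ 0.195
Sk₂ > 0 ⇒ mean > median ⇒ right-skewed (positive skew).

0.195, right-skewed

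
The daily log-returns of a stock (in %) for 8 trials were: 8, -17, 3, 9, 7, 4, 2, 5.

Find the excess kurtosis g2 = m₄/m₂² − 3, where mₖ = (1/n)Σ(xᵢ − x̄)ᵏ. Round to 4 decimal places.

x̄ = 2.6250
Σ(xᵢ − x̄)² = 481.8750 ⇒ m₂ = 60.23438
Σ(xᵢ − x̄)⁴ = 151221.5566 ⇒ m₄ = 18902.69458
m₂² = 3628.17993
g2 = m₄/m₂² − 3 = 5.20997 − 3 ≈ 2.2100

2.2100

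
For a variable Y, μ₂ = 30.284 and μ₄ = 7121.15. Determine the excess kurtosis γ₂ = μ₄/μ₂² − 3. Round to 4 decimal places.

4.7647

μ₂² = 30.284² = 917.12066
μ₄/μ₂² = 7121.15 / 917.12066 = 7.76468
γ₂ = 7.76468 − 3 ≈ 4.7647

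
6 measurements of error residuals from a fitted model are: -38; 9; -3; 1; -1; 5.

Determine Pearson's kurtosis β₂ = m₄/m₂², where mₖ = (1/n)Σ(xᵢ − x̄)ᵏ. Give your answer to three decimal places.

x̄ = -4.5000
Σ(xᵢ − x̄)² = 1439.5000 ⇒ m₂ = 239.91667
Σ(xᵢ − x̄)⁴ = 1301875.3750 ⇒ m₄ = 216979.22917
m₂² = 57560.00694
β₂ = m₄/m₂² = 216979.22917 / 57560.00694 ≈ 3.770

3.770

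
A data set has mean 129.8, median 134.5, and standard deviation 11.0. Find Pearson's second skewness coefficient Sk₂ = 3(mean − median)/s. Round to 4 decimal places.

-1.2818

Sk₂ = 3(129.8 − 134.5) / 11.0 = 3 × -4.7000 / 11.0
    = -14.1000 / 11.0 ≈ -1.2818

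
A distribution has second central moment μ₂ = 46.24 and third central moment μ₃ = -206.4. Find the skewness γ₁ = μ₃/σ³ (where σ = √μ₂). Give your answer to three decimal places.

-0.656

σ = √μ₂ = √46.24 = 6.80000
σ³ = μ₂^(3/2) = 314.43200
γ₁ = μ₃/σ³ = -206.4 / 314.43200 ≈ -0.656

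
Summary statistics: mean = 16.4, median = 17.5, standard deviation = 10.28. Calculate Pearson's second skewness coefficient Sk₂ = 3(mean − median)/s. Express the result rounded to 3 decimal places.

-0.321

Sk₂ = 3(16.4 − 17.5) / 10.28 = 3 × -1.1000 / 10.28
    = -3.3000 / 10.28 ≈ -0.321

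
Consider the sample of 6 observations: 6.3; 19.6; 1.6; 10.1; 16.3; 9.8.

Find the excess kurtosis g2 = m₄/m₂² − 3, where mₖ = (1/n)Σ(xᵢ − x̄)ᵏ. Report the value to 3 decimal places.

x̄ = 10.6167
Σ(xᵢ − x̄)² = 213.8683 ⇒ m₂ = 35.64472
Σ(xᵢ − x̄)⁴ = 14513.3055 ⇒ m₄ = 2418.88425
m₂² = 1270.54622
g2 = m₄/m₂² − 3 = 1.90381 − 3 ≈ -1.096

-1.096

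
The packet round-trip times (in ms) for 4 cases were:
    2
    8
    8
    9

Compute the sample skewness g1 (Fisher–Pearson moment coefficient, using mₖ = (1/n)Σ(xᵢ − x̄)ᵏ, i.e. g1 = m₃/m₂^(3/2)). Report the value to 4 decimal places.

x̄ = (2 + 8 + 8 + 9) / 4 = 6.7500
deviations (xᵢ − x̄): -4.7500, 1.2500, 1.2500, 2.2500
Σ(xᵢ − x̄)² = 30.7500 ⇒ m₂ = 30.7500/4 = 7.68750
Σ(xᵢ − x̄)³ = -91.8750 ⇒ m₃ = -91.8750/4 = -22.96875
m₂^(3/2) = 7.68750^(1.5) = 21.31462
g1 = m₃ / m₂^(3/2) = -22.96875 / 21.31462 ≈ -1.0776

-1.0776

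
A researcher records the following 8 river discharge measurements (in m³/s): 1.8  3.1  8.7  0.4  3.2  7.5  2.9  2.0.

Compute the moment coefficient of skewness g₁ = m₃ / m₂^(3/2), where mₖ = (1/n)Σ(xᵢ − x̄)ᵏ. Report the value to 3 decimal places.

x̄ = (1.8 + 3.1 + 8.7 + 0.4 + 3.2 + 7.5 + 2.9 + 2.0) / 8 = 3.7000
deviations (xᵢ − x̄): -1.9000, -0.6000, 5.0000, -3.3000, -0.5000, 3.8000, -0.8000, -1.7000
Σ(xᵢ − x̄)² = 58.0800 ⇒ m₂ = 58.0800/8 = 7.26000
Σ(xᵢ − x̄)³ = 131.3100 ⇒ m₃ = 131.3100/8 = 16.41375
m₂^(3/2) = 7.26000^(1.5) = 19.56163
g₁ = m₃ / m₂^(3/2) = 16.41375 / 19.56163 ≈ 0.839

0.839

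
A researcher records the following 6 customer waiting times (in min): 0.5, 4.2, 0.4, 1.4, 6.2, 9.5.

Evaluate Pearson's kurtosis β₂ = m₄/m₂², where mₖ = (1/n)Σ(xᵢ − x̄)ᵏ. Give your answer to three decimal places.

x̄ = 3.7000
Σ(xᵢ − x̄)² = 66.5600 ⇒ m₂ = 11.09333
Σ(xᵢ − x̄)⁴ = 1422.2084 ⇒ m₄ = 237.03473
m₂² = 123.06204
β₂ = m₄/m₂² = 237.03473 / 123.06204 ≈ 1.926

1.926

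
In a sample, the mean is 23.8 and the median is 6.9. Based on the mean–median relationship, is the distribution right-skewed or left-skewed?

mean − median = 23.8 − 6.9 = 16.9
mean > median ⇒ the longer tail is on the right ⇒ right-skewed (positively skewed).

right-skewed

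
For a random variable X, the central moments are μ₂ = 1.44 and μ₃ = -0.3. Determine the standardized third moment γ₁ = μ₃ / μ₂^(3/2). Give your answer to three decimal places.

-0.174

σ = √μ₂ = √1.44 = 1.20000
σ³ = μ₂^(3/2) = 1.72800
γ₁ = μ₃/σ³ = -0.3 / 1.72800 ≈ -0.174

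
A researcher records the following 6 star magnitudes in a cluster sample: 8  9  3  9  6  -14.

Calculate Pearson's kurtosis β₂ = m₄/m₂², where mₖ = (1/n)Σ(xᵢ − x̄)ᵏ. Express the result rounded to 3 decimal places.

x̄ = 3.5000
Σ(xᵢ − x̄)² = 393.5000 ⇒ m₂ = 65.58333
Σ(xᵢ − x̄)⁴ = 96068.3750 ⇒ m₄ = 16011.39583
m₂² = 4301.17361
β₂ = m₄/m₂² = 16011.39583 / 4301.17361 ≈ 3.723

3.723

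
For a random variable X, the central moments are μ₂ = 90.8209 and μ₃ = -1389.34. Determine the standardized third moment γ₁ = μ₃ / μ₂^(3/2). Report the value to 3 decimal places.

-1.605

σ = √μ₂ = √90.8209 = 9.53000
σ³ = μ₂^(3/2) = 865.52318
γ₁ = μ₃/σ³ = -1389.34 / 865.52318 ≈ -1.605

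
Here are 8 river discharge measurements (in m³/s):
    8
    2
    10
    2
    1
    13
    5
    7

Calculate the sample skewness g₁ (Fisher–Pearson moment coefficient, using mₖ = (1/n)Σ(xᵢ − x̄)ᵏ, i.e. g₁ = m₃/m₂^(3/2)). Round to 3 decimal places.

0.316

x̄ = (8 + 2 + 10 + 2 + 1 + 13 + 5 + 7) / 8 = 6.0000
deviations (xᵢ − x̄): 2.0000, -4.0000, 4.0000, -4.0000, -5.0000, 7.0000, -1.0000, 1.0000
Σ(xᵢ − x̄)² = 128.0000 ⇒ m₂ = 128.0000/8 = 16.00000
Σ(xᵢ − x̄)³ = 162.0000 ⇒ m₃ = 162.0000/8 = 20.25000
m₂^(3/2) = 16.00000^(1.5) = 64.00000
g₁ = m₃ / m₂^(3/2) = 20.25000 / 64.00000 ≈ 0.316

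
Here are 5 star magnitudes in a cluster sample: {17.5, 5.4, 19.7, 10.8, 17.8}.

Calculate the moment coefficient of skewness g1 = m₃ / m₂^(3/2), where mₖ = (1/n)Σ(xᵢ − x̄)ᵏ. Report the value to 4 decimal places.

-0.6388

x̄ = (17.5 + 5.4 + 19.7 + 10.8 + 17.8) / 5 = 14.2400
deviations (xᵢ − x̄): 3.2600, -8.8400, 5.4600, -3.4400, 3.5600
Σ(xᵢ − x̄)² = 143.0920 ⇒ m₂ = 143.0920/5 = 28.61840
Σ(xᵢ − x̄)³ = -488.9794 ⇒ m₃ = -488.9794/5 = -97.79587
m₂^(3/2) = 28.61840^(1.5) = 153.09747
g1 = m₃ / m₂^(3/2) = -97.79587 / 153.09747 ≈ -0.6388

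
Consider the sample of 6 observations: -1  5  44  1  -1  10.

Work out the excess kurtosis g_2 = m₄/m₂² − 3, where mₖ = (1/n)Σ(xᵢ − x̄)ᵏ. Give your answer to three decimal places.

x̄ = 9.6667
Σ(xᵢ − x̄)² = 1503.3333 ⇒ m₂ = 250.55556
Σ(xᵢ − x̄)⁴ = 1421523.7778 ⇒ m₄ = 236920.62963
m₂² = 62778.08642
g_2 = m₄/m₂² − 3 = 3.77394 − 3 ≈ 0.774

0.774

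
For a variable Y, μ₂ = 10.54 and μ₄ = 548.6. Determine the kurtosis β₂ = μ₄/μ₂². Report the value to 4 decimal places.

4.9383

μ₂² = 10.54² = 111.09160
μ₄/μ₂² = 548.6 / 111.09160 = 4.93827
β₂ ≈ 4.9383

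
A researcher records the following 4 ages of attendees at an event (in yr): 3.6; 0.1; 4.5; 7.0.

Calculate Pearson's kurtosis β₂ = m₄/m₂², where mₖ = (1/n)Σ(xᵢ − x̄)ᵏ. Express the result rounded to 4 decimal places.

1.9557

x̄ = 3.8000
Σ(xᵢ − x̄)² = 24.4600 ⇒ m₂ = 6.11500
Σ(xᵢ − x̄)⁴ = 292.5154 ⇒ m₄ = 73.12885
m₂² = 37.39323
β₂ = m₄/m₂² = 73.12885 / 37.39323 ≈ 1.9557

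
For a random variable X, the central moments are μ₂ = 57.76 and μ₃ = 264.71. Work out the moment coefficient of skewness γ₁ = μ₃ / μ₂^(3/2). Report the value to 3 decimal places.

σ = √μ₂ = √57.76 = 7.60000
σ³ = μ₂^(3/2) = 438.97600
γ₁ = μ₃/σ³ = 264.71 / 438.97600 ≈ 0.603

0.603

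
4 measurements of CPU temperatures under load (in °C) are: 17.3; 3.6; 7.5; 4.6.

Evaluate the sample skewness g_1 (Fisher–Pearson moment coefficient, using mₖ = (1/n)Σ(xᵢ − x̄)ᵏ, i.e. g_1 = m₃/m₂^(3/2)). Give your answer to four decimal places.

0.9301

x̄ = (17.3 + 3.6 + 7.5 + 4.6) / 4 = 8.2500
deviations (xᵢ − x̄): 9.0500, -4.6500, -0.7500, -3.6500
Σ(xᵢ − x̄)² = 117.4100 ⇒ m₂ = 117.4100/4 = 29.35250
Σ(xᵢ − x̄)³ = 591.6240 ⇒ m₃ = 591.6240/4 = 147.90600
m₂^(3/2) = 29.35250^(1.5) = 159.02582
g_1 = m₃ / m₂^(3/2) = 147.90600 / 159.02582 ≈ 0.9301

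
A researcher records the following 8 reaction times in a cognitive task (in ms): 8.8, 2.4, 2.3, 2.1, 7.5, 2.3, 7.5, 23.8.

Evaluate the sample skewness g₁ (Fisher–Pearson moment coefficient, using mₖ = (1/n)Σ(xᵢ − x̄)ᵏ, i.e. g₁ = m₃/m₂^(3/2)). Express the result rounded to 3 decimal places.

x̄ = (8.8 + 2.4 + 2.3 + 2.1 + 7.5 + 2.3 + 7.5 + 23.8) / 8 = 7.0875
deviations (xᵢ − x̄): 1.7125, -4.6875, -4.7875, -4.9875, 0.4125, -4.7875, 0.4125, 16.7125
Σ(xᵢ − x̄)² = 375.2688 ⇒ m₂ = 375.2688/8 = 46.90859
Σ(xᵢ − x̄)³ = 4226.5696 ⇒ m₃ = 4226.5696/8 = 528.32120
m₂^(3/2) = 46.90859^(1.5) = 321.27625
g₁ = m₃ / m₂^(3/2) = 528.32120 / 321.27625 ≈ 1.644

1.644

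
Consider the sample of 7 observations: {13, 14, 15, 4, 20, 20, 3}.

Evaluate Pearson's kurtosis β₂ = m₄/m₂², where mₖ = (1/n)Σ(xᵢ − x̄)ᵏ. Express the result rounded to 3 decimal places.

x̄ = 12.7143
Σ(xᵢ − x̄)² = 283.4286 ⇒ m₂ = 40.48980
Σ(xᵢ − x̄)⁴ = 20337.2478 ⇒ m₄ = 2905.32112
m₂² = 1639.42357
β₂ = m₄/m₂² = 2905.32112 / 1639.42357 ≈ 1.772

1.772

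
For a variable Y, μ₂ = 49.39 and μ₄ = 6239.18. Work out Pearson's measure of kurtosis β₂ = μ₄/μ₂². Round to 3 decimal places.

μ₂² = 49.39² = 2439.37210
μ₄/μ₂² = 6239.18 / 2439.37210 = 2.55770
β₂ ≈ 2.558

2.558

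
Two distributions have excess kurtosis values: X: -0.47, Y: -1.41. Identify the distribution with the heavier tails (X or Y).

X

Higher excess kurtosis ⇒ heavier tails relative to the normal distribution.
-0.47 vs -1.41: the larger is -0.47, so X has heavier tails.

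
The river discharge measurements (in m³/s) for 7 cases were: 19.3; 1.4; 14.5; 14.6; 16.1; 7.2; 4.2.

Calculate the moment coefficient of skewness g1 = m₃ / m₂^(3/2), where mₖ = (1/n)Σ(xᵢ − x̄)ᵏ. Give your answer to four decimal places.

x̄ = (19.3 + 1.4 + 14.5 + 14.6 + 16.1 + 7.2 + 4.2) / 7 = 11.0429
deviations (xᵢ − x̄): 8.2571, -9.6429, 3.4571, 3.5571, 5.0571, -3.8429, -6.8429
Σ(xᵢ − x̄)² = 272.9371 ⇒ m₂ = 272.9371/7 = 38.99102
Σ(xᵢ − x̄)³ = -495.1635 ⇒ m₃ = -495.1635/7 = -70.73764
m₂^(3/2) = 38.99102^(1.5) = 243.47081
g1 = m₃ / m₂^(3/2) = -70.73764 / 243.47081 ≈ -0.2905

-0.2905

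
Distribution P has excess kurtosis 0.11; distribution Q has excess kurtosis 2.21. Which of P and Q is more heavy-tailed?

Q

Higher excess kurtosis ⇒ heavier tails relative to the normal distribution.
0.11 vs 2.21: the larger is 2.21, so Q has heavier tails.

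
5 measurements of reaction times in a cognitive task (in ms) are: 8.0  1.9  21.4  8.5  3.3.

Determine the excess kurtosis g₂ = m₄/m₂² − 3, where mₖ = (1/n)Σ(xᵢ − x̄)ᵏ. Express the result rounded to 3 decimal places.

x̄ = 8.6200
Σ(xᵢ − x̄)² = 237.1880 ⇒ m₂ = 47.43760
Σ(xᵢ − x̄)⁴ = 29516.6212 ⇒ m₄ = 5903.32423
m₂² = 2250.32589
g₂ = m₄/m₂² − 3 = 2.62332 − 3 ≈ -0.377

-0.377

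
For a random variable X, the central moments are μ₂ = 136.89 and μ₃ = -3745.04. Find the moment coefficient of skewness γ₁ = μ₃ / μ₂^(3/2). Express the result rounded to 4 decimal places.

-2.3383

σ = √μ₂ = √136.89 = 11.70000
σ³ = μ₂^(3/2) = 1601.61300
γ₁ = μ₃/σ³ = -3745.04 / 1601.61300 ≈ -2.3383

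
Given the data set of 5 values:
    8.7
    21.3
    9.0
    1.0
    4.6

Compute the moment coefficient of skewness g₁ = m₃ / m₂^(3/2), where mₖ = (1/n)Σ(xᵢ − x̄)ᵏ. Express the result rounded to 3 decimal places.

x̄ = (8.7 + 21.3 + 9.0 + 1.0 + 4.6) / 5 = 8.9200
deviations (xᵢ − x̄): -0.2200, 12.3800, 0.0800, -7.9200, -4.3200
Σ(xᵢ − x̄)² = 234.7080 ⇒ m₂ = 234.7080/5 = 46.94160
Σ(xᵢ − x̄)³ = 1319.9885 ⇒ m₃ = 1319.9885/5 = 263.99770
m₂^(3/2) = 46.94160^(1.5) = 321.61540
g₁ = m₃ / m₂^(3/2) = 263.99770 / 321.61540 ≈ 0.821

0.821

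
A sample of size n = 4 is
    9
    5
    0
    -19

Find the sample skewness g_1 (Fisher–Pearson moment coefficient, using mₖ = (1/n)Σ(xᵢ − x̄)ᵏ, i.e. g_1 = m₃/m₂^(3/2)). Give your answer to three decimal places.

x̄ = (9 + 5 + 0 - 19) / 4 = -1.2500
deviations (xᵢ − x̄): 10.2500, 6.2500, 1.2500, -17.7500
Σ(xᵢ − x̄)² = 460.7500 ⇒ m₂ = 460.7500/4 = 115.18750
Σ(xᵢ − x̄)³ = -4269.3750 ⇒ m₃ = -4269.3750/4 = -1067.34375
m₂^(3/2) = 115.18750^(1.5) = 1236.25491
g_1 = m₃ / m₂^(3/2) = -1067.34375 / 1236.25491 ≈ -0.863

-0.863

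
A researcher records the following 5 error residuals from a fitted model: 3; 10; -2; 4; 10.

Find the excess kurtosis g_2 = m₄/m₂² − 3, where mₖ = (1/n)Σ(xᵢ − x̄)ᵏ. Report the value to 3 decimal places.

x̄ = 5.0000
Σ(xᵢ − x̄)² = 104.0000 ⇒ m₂ = 20.80000
Σ(xᵢ − x̄)⁴ = 3668.0000 ⇒ m₄ = 733.60000
m₂² = 432.64000
g_2 = m₄/m₂² − 3 = 1.69564 − 3 ≈ -1.304

-1.304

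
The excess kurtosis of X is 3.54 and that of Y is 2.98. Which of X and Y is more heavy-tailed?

Higher excess kurtosis ⇒ heavier tails relative to the normal distribution.
3.54 vs 2.98: the larger is 3.54, so X has heavier tails.

X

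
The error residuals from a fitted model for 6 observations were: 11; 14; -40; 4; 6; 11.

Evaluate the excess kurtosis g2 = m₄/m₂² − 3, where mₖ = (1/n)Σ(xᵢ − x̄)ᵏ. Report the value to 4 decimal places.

x̄ = 1.0000
Σ(xᵢ − x̄)² = 2084.0000 ⇒ m₂ = 347.33333
Σ(xᵢ − x̄)⁴ = 2875028.0000 ⇒ m₄ = 479171.33333
m₂² = 120640.44444
g2 = m₄/m₂² − 3 = 3.97190 − 3 ≈ 0.9719

0.9719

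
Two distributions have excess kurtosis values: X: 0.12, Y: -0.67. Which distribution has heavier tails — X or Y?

X

Higher excess kurtosis ⇒ heavier tails relative to the normal distribution.
0.12 vs -0.67: the larger is 0.12, so X has heavier tails. (X is leptokurtic — heavier-than-normal tails; the other is platykurtic.)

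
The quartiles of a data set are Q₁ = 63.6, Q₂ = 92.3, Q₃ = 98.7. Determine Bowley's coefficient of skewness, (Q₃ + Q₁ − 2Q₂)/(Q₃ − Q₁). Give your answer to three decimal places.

-0.635

numerator: Q₃ + Q₁ − 2Q₂ = 98.7 + 63.6 − 2×92.3 = -22.3000
denominator: Q₃ − Q₁ = 98.7 − 63.6 = 35.1000
Bowley skewness = -22.3000 / 35.1000 ≈ -0.635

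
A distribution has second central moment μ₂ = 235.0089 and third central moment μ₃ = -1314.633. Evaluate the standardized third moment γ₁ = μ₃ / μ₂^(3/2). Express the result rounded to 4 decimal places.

-0.3649

σ = √μ₂ = √235.0089 = 15.33000
σ³ = μ₂^(3/2) = 3602.68644
γ₁ = μ₃/σ³ = -1314.633 / 3602.68644 ≈ -0.3649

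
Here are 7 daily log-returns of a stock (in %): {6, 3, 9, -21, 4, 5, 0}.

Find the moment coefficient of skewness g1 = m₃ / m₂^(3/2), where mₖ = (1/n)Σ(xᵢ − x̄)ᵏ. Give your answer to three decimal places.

-1.726

x̄ = (6 + 3 + 9 - 21 + 4 + 5 + 0) / 7 = 0.8571
deviations (xᵢ − x̄): 5.1429, 2.1429, 8.1429, -21.8571, 3.1429, 4.1429, -0.8571
Σ(xᵢ − x̄)² = 602.8571 ⇒ m₂ = 602.8571/7 = 86.12245
Σ(xᵢ − x̄)³ = -9654.6122 ⇒ m₃ = -9654.6122/7 = -1379.23032
m₂^(3/2) = 86.12245^(1.5) = 799.23511
g1 = m₃ / m₂^(3/2) = -1379.23032 / 799.23511 ≈ -1.726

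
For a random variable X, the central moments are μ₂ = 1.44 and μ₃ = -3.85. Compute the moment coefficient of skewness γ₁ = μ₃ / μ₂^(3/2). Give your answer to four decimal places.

-2.2280

σ = √μ₂ = √1.44 = 1.20000
σ³ = μ₂^(3/2) = 1.72800
γ₁ = μ₃/σ³ = -3.85 / 1.72800 ≈ -2.2280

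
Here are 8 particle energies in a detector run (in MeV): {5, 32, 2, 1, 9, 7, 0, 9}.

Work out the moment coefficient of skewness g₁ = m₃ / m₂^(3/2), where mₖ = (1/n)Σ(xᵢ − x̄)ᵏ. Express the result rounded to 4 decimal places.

1.7605

x̄ = (5 + 32 + 2 + 1 + 9 + 7 + 0 + 9) / 8 = 8.1250
deviations (xᵢ − x̄): -3.1250, 23.8750, -6.1250, -7.1250, 0.8750, -1.1250, -8.1250, 0.8750
Σ(xᵢ − x̄)² = 736.8750 ⇒ m₂ = 736.8750/8 = 92.10938
Σ(xᵢ − x̄)³ = 12450.6563 ⇒ m₃ = 12450.6563/8 = 1556.33203
m₂^(3/2) = 92.10938^(1.5) = 884.00710
g₁ = m₃ / m₂^(3/2) = 1556.33203 / 884.00710 ≈ 1.7605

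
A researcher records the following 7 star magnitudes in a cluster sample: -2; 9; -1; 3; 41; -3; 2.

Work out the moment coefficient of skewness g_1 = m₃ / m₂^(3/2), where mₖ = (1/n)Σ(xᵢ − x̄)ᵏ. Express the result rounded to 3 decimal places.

x̄ = (-2 + 9 - 1 + 3 + 41 - 3 + 2) / 7 = 7.0000
deviations (xᵢ − x̄): -9.0000, 2.0000, -8.0000, -4.0000, 34.0000, -10.0000, -5.0000
Σ(xᵢ − x̄)² = 1446.0000 ⇒ m₂ = 1446.0000/7 = 206.57143
Σ(xᵢ − x̄)³ = 36882.0000 ⇒ m₃ = 36882.0000/7 = 5268.85714
m₂^(3/2) = 206.57143^(1.5) = 2968.96706
g_1 = m₃ / m₂^(3/2) = 5268.85714 / 2968.96706 ≈ 1.775

1.775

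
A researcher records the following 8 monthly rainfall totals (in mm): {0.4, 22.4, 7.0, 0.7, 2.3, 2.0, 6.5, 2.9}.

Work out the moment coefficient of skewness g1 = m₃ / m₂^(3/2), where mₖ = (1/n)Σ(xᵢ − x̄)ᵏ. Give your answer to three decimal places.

x̄ = (0.4 + 22.4 + 7.0 + 0.7 + 2.3 + 2.0 + 6.5 + 2.9) / 8 = 5.5250
deviations (xᵢ − x̄): -5.1250, 16.8750, 1.4750, -4.8250, -3.2250, -3.5250, 0.9750, -2.6250
Σ(xᵢ − x̄)² = 367.1550 ⇒ m₂ = 367.1550/8 = 45.89438
Σ(xᵢ − x̄)³ = 4467.1853 ⇒ m₃ = 4467.1853/8 = 558.39816
m₂^(3/2) = 45.89438^(1.5) = 310.91322
g1 = m₃ / m₂^(3/2) = 558.39816 / 310.91322 ≈ 1.796

1.796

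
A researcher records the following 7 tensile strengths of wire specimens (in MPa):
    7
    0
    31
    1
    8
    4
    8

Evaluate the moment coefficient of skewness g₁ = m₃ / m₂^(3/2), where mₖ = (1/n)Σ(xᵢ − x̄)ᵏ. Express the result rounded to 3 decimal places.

x̄ = (7 + 0 + 31 + 1 + 8 + 4 + 8) / 7 = 8.4286
deviations (xᵢ − x̄): -1.4286, -8.4286, 22.5714, -7.4286, -0.4286, -4.4286, -0.4286
Σ(xᵢ − x̄)² = 657.7143 ⇒ m₂ = 657.7143/7 = 93.95918
Σ(xᵢ − x̄)³ = 10400.8163 ⇒ m₃ = 10400.8163/7 = 1485.83090
m₂^(3/2) = 93.95918^(1.5) = 910.77028
g₁ = m₃ / m₂^(3/2) = 1485.83090 / 910.77028 ≈ 1.631

1.631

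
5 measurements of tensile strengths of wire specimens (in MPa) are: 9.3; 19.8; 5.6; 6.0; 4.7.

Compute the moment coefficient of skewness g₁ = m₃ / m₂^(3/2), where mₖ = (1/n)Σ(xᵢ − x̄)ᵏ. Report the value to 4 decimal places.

1.2385

x̄ = (9.3 + 19.8 + 5.6 + 6.0 + 4.7) / 5 = 9.0800
deviations (xᵢ − x̄): 0.2200, 10.7200, -3.4800, -3.0800, -4.3800
Σ(xᵢ − x̄)² = 155.7480 ⇒ m₂ = 155.7480/5 = 31.14960
Σ(xᵢ − x̄)³ = 1076.5459 ⇒ m₃ = 1076.5459/5 = 215.30918
m₂^(3/2) = 31.14960^(1.5) = 173.85161
g₁ = m₃ / m₂^(3/2) = 215.30918 / 173.85161 ≈ 1.2385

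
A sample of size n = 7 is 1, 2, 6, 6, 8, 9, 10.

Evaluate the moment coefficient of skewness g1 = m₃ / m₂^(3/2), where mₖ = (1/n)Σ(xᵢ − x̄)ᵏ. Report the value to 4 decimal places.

x̄ = (1 + 2 + 6 + 6 + 8 + 9 + 10) / 7 = 6.0000
deviations (xᵢ − x̄): -5.0000, -4.0000, 0.0000, 0.0000, 2.0000, 3.0000, 4.0000
Σ(xᵢ − x̄)² = 70.0000 ⇒ m₂ = 70.0000/7 = 10.00000
Σ(xᵢ − x̄)³ = -90.0000 ⇒ m₃ = -90.0000/7 = -12.85714
m₂^(3/2) = 10.00000^(1.5) = 31.62278
g1 = m₃ / m₂^(3/2) = -12.85714 / 31.62278 ≈ -0.4066

-0.4066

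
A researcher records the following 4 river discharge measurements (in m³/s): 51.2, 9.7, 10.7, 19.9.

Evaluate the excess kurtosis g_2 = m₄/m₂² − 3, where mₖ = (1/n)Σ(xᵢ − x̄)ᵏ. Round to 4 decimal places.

-0.8315

x̄ = 22.8750
Σ(xᵢ − x̄)² = 1132.9675 ⇒ m₂ = 283.24188
Σ(xᵢ − x̄)⁴ = 695875.2010 ⇒ m₄ = 173968.80026
m₂² = 80225.95975
g_2 = m₄/m₂² − 3 = 2.16849 − 3 ≈ -0.8315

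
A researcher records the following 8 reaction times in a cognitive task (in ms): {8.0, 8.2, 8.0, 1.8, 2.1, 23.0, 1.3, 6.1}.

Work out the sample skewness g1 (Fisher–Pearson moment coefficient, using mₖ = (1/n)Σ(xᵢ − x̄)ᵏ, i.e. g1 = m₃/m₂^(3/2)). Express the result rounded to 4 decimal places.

1.4843

x̄ = (8.0 + 8.2 + 8.0 + 1.8 + 2.1 + 23.0 + 1.3 + 6.1) / 8 = 7.3125
deviations (xᵢ − x̄): 0.6875, 0.8875, 0.6875, -5.5125, -5.2125, 15.6875, -6.0125, -1.2125
Σ(xᵢ − x̄)² = 343.0088 ⇒ m₂ = 343.0088/8 = 42.87609
Σ(xᵢ − x̄)³ = 3333.7342 ⇒ m₃ = 3333.7342/8 = 416.71677
m₂^(3/2) = 42.87609^(1.5) = 280.75197
g1 = m₃ / m₂^(3/2) = 416.71677 / 280.75197 ≈ 1.4843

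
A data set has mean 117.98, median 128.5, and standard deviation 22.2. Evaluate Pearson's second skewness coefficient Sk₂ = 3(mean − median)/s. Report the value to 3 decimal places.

Sk₂ = 3(117.98 − 128.5) / 22.2 = 3 × -10.5200 / 22.2
    = -31.5600 / 22.2 ≈ -1.422

-1.422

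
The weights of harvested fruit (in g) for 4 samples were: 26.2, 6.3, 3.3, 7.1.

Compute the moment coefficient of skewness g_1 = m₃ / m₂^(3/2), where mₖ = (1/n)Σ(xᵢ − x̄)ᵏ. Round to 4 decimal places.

1.0680

x̄ = (26.2 + 6.3 + 3.3 + 7.1) / 4 = 10.7250
deviations (xᵢ − x̄): 15.4750, -4.4250, -7.4250, -3.6250
Σ(xᵢ − x̄)² = 327.3275 ⇒ m₂ = 327.3275/4 = 81.83188
Σ(xᵢ − x̄)³ = 3162.2614 ⇒ m₃ = 3162.2614/4 = 790.56534
m₂^(3/2) = 81.83188^(1.5) = 740.25910
g_1 = m₃ / m₂^(3/2) = 790.56534 / 740.25910 ≈ 1.0680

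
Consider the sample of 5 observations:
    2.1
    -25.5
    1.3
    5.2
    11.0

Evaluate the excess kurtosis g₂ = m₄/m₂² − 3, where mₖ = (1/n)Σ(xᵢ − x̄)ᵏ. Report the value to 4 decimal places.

-0.0620

x̄ = -1.1800
Σ(xᵢ − x̄)² = 797.4280 ⇒ m₂ = 159.48560
Σ(xᵢ − x̄)⁴ = 373646.6240 ⇒ m₄ = 74729.32479
m₂² = 25435.65661
g₂ = m₄/m₂² − 3 = 2.93798 − 3 ≈ -0.0620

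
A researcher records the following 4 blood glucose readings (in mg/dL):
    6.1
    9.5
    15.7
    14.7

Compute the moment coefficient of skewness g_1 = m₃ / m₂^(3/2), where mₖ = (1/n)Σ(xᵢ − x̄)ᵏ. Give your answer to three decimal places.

x̄ = (6.1 + 9.5 + 15.7 + 14.7) / 4 = 11.5000
deviations (xᵢ − x̄): -5.4000, -2.0000, 4.2000, 3.2000
Σ(xᵢ − x̄)² = 61.0400 ⇒ m₂ = 61.0400/4 = 15.26000
Σ(xᵢ − x̄)³ = -58.6080 ⇒ m₃ = -58.6080/4 = -14.65200
m₂^(3/2) = 15.26000^(1.5) = 59.61174
g_1 = m₃ / m₂^(3/2) = -14.65200 / 59.61174 ≈ -0.246

-0.246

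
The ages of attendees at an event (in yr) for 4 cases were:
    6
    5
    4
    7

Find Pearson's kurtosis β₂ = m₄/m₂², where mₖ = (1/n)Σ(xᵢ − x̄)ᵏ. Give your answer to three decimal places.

x̄ = 5.5000
Σ(xᵢ − x̄)² = 5.0000 ⇒ m₂ = 1.25000
Σ(xᵢ − x̄)⁴ = 10.2500 ⇒ m₄ = 2.56250
m₂² = 1.56250
β₂ = m₄/m₂² = 2.56250 / 1.56250 ≈ 1.640

1.640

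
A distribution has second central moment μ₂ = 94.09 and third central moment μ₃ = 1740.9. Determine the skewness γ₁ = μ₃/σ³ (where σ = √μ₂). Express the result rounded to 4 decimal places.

1.9075

σ = √μ₂ = √94.09 = 9.70000
σ³ = μ₂^(3/2) = 912.67300
γ₁ = μ₃/σ³ = 1740.9 / 912.67300 ≈ 1.9075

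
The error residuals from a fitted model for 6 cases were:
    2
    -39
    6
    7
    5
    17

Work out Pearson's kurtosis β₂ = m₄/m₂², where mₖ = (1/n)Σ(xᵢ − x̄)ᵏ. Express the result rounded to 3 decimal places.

3.781

x̄ = -0.3333
Σ(xᵢ − x̄)² = 1923.3333 ⇒ m₂ = 320.55556
Σ(xᵢ − x̄)⁴ = 2330963.7778 ⇒ m₄ = 388493.96296
m₂² = 102755.86420
β₂ = m₄/m₂² = 388493.96296 / 102755.86420 ≈ 3.781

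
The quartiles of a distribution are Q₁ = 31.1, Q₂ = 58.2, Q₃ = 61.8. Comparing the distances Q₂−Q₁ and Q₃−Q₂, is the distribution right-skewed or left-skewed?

left-skewed

Q₂ − Q₁ = 27.1;  Q₃ − Q₂ = 3.6
Q₂ − Q₁ > Q₃ − Q₂ ⇒ the lower half is more spread out ⇒ left-skewed.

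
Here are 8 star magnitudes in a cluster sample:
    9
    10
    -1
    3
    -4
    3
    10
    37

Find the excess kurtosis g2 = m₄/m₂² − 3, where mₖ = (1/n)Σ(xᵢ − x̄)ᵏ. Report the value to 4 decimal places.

x̄ = 8.3750
Σ(xᵢ − x̄)² = 1123.8750 ⇒ m₂ = 140.48438
Σ(xᵢ − x̄)⁴ = 704261.2441 ⇒ m₄ = 88032.65552
m₂² = 19735.85962
g2 = m₄/m₂² − 3 = 4.46054 − 3 ≈ 1.4605

1.4605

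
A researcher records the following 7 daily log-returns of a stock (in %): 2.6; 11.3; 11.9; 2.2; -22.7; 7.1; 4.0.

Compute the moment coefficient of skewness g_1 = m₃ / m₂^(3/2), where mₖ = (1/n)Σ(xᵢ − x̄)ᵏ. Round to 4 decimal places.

x̄ = (2.6 + 11.3 + 11.9 + 2.2 - 22.7 + 7.1 + 4.0) / 7 = 2.3429
deviations (xᵢ − x̄): 0.2571, 8.9571, 9.5571, -0.1429, -25.0429, 4.7571, 1.6571
Σ(xᵢ − x̄)² = 824.1771 ⇒ m₂ = 824.1771/7 = 117.73959
Σ(xᵢ − x̄)³ = -14001.6992 ⇒ m₃ = -14001.6992/7 = -2000.24274
m₂^(3/2) = 117.73959^(1.5) = 1277.56730
g_1 = m₃ / m₂^(3/2) = -2000.24274 / 1277.56730 ≈ -1.5657

-1.5657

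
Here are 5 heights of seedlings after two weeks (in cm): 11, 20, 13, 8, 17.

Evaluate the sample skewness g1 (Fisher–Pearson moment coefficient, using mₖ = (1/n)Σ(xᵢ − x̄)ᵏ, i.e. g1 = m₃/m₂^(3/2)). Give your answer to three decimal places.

x̄ = (11 + 20 + 13 + 8 + 17) / 5 = 13.8000
deviations (xᵢ − x̄): -2.8000, 6.2000, -0.8000, -5.8000, 3.2000
Σ(xᵢ − x̄)² = 90.8000 ⇒ m₂ = 90.8000/5 = 18.16000
Σ(xᵢ − x̄)³ = 53.5200 ⇒ m₃ = 53.5200/5 = 10.70400
m₂^(3/2) = 18.16000^(1.5) = 77.38803
g1 = m₃ / m₂^(3/2) = 10.70400 / 77.38803 ≈ 0.138

0.138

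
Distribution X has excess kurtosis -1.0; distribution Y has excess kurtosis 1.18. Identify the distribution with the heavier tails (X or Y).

Higher excess kurtosis ⇒ heavier tails relative to the normal distribution.
-1.0 vs 1.18: the larger is 1.18, so Y has heavier tails. (Y is leptokurtic — heavier-than-normal tails; the other is platykurtic.)

Y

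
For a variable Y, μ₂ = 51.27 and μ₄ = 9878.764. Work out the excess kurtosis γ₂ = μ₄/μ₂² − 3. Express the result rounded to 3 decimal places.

μ₂² = 51.27² = 2628.61290
μ₄/μ₂² = 9878.764 / 2628.61290 = 3.75817
γ₂ = 3.75817 − 3 ≈ 0.758

0.758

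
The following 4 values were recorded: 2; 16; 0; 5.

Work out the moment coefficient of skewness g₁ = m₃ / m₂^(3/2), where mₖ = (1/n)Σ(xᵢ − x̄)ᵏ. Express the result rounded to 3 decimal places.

x̄ = (2 + 16 + 0 + 5) / 4 = 5.7500
deviations (xᵢ − x̄): -3.7500, 10.2500, -5.7500, -0.7500
Σ(xᵢ − x̄)² = 152.7500 ⇒ m₂ = 152.7500/4 = 38.18750
Σ(xᵢ − x̄)³ = 833.6250 ⇒ m₃ = 833.6250/4 = 208.40625
m₂^(3/2) = 38.18750^(1.5) = 235.98361
g₁ = m₃ / m₂^(3/2) = 208.40625 / 235.98361 ≈ 0.883

0.883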